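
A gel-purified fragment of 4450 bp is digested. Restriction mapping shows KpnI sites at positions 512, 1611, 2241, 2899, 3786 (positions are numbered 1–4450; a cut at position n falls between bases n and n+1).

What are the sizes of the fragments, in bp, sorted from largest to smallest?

1099, 887, 664, 658, 630, 512 bp

Linear molecule, 5 cuts → 6 fragments:
  512 − 0 = 512 bp
  1611 − 512 = 1099 bp
  2241 − 1611 = 630 bp
  2899 − 2241 = 658 bp
  3786 − 2899 = 887 bp
  4450 − 3786 = 664 bp
Sorted largest to smallest: 1099, 887, 664, 658, 630, 512 bp.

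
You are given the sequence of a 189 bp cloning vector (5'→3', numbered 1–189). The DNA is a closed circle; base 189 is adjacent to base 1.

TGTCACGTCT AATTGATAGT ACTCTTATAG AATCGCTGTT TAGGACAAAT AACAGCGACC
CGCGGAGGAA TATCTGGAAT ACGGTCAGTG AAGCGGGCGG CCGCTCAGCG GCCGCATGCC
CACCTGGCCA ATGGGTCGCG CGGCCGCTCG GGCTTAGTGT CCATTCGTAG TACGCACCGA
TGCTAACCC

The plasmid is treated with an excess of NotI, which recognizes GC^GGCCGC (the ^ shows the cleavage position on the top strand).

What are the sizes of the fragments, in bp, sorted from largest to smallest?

NotI sites (GCGGCCGC) start at positions 97, 108, 140.
NotI cuts after base 2 of each site, so after positions 98, 109, 141.
Circular molecule, 3 cuts → 3 fragments:
  99–109 → 11 bp
  110–141 → 32 bp
  142–189 then 1–98 → 48 + 98 = 146 bp
Sorted largest to smallest: 146, 32, 11 bp.

146, 32, 11 bp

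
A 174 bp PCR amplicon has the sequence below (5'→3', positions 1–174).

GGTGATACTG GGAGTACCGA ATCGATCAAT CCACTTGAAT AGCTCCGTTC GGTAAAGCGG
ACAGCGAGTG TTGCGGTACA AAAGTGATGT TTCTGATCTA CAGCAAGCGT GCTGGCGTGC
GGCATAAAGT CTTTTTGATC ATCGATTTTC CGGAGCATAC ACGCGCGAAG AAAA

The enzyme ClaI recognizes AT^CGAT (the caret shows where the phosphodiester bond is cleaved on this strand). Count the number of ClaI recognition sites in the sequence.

2

ATCGAT occurs starting at positions 21, 141.
ClaI cuts at 2 sites.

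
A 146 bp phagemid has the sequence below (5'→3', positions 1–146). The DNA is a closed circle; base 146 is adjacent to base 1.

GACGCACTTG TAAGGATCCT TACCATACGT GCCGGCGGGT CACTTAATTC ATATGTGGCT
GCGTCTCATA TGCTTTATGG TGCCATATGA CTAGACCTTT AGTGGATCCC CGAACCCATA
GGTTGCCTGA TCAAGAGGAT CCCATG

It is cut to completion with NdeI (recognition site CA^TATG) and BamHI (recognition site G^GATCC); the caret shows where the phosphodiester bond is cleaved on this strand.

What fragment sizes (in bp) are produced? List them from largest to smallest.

NdeI sites (CATATG) start at positions 50, 67, 84.
NdeI cuts after base 2 of each site, so after positions 51, 68, 85.
BamHI sites (GGATCC) start at positions 14, 104, 137.
BamHI cuts after the first base of each site, so after positions 14, 104, 137.
Combined cut positions: 14, 51, 68, 85, 104, 137.
Circular molecule, 6 cuts → 6 fragments:
  15–51 → 37 bp
  52–68 → 17 bp
  69–85 → 17 bp
  86–104 → 19 bp
  105–137 → 33 bp
  138–146 then 1–14 → 9 + 14 = 23 bp
Sorted largest to smallest: 37, 33, 23, 19, 17, 17 bp.

37, 33, 23, 19, 17, 17 bp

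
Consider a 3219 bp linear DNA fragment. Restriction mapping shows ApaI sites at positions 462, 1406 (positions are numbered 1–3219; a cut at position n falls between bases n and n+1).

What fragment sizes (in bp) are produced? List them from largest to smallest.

Linear molecule, 2 cuts → 3 fragments:
  462 − 0 = 462 bp
  1406 − 462 = 944 bp
  3219 − 1406 = 1813 bp
Sorted largest to smallest: 1813, 944, 462 bp.

1813, 944, 462 bp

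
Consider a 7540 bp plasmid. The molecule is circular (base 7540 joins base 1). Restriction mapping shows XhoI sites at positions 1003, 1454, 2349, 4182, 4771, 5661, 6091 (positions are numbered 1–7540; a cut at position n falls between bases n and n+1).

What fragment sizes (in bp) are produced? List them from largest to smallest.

Circular molecule, 7 cuts → 7 fragments:
  1454 − 1003 = 451 bp
  2349 − 1454 = 895 bp
  4182 − 2349 = 1833 bp
  4771 − 4182 = 589 bp
  5661 − 4771 = 890 bp
  6091 − 5661 = 430 bp
  wrap: 7540 − 6091 + 1003 = 2452 bp
Sorted largest to smallest: 2452, 1833, 895, 890, 589, 451, 430 bp.

2452, 1833, 895, 890, 589, 451, 430 bp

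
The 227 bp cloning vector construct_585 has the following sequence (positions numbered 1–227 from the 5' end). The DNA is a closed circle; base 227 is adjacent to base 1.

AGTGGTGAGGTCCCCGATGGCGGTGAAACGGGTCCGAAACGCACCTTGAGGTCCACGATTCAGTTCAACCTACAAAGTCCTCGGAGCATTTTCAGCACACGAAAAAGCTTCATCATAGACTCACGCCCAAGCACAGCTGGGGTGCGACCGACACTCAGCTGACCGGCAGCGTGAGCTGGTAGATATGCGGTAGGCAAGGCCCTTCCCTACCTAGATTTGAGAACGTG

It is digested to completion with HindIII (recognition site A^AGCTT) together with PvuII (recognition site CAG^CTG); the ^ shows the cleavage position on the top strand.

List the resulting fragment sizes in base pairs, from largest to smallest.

174, 31, 22 bp

The HindIII site (AAGCTT) starts at position 105.
HindIII cuts after the first base of each site, so after position 105.
PvuII sites (CAGCTG) start at positions 134, 156.
PvuII cuts after base 3 of each site, so after positions 136, 158.
Combined cut positions: 105, 136, 158.
Circular molecule, 3 cuts → 3 fragments:
  106–136 → 31 bp
  137–158 → 22 bp
  159–227 then 1–105 → 69 + 105 = 174 bp
Sorted largest to smallest: 174, 31, 22 bp.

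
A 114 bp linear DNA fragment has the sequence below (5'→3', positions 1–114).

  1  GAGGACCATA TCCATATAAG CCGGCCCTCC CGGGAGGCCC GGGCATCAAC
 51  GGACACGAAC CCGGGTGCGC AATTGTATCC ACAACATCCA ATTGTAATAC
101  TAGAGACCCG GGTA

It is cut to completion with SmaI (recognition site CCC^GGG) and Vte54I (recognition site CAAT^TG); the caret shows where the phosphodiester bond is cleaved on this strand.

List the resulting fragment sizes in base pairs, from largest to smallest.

SmaI sites (CCCGGG) start at positions 29, 38, 60, 107.
SmaI cuts after base 3 of each site, so after positions 31, 40, 62, 109.
Vte54I sites (CAATTG) start at positions 70, 89.
Vte54I cuts after base 4 of each site, so after positions 73, 92.
Combined cut positions: 31, 40, 62, 73, 92, 109.
Linear molecule, 6 cuts → 7 fragments:
  1–31 → 31 bp
  32–40 → 9 bp
  41–62 → 22 bp
  63–73 → 11 bp
  74–92 → 19 bp
  93–109 → 17 bp
  110–114 → 5 bp
Sorted largest to smallest: 31, 22, 19, 17, 11, 9, 5 bp.

31, 22, 19, 17, 11, 9, 5 bp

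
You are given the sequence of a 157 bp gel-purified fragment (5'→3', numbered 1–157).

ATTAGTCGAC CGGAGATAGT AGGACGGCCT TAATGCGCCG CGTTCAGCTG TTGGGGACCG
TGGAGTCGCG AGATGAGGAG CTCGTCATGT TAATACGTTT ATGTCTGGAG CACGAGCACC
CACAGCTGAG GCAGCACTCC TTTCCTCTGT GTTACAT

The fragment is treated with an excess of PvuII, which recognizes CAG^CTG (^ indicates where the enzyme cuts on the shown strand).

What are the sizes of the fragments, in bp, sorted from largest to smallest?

78, 47, 32 bp

PvuII sites (CAGCTG) start at positions 45, 123.
PvuII cuts after base 3 of each site, so after positions 47, 125.
Linear molecule, 2 cuts → 3 fragments:
  1–47 → 47 bp
  48–125 → 78 bp
  126–157 → 32 bp
Sorted largest to smallest: 78, 47, 32 bp.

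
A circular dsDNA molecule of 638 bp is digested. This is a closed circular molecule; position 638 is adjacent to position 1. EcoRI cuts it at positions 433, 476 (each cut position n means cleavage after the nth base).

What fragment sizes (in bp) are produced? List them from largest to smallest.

Circular molecule, 2 cuts → 2 fragments:
  476 − 433 = 43 bp
  wrap: 638 − 476 + 433 = 595 bp
Sorted largest to smallest: 595, 43 bp.

595, 43 bp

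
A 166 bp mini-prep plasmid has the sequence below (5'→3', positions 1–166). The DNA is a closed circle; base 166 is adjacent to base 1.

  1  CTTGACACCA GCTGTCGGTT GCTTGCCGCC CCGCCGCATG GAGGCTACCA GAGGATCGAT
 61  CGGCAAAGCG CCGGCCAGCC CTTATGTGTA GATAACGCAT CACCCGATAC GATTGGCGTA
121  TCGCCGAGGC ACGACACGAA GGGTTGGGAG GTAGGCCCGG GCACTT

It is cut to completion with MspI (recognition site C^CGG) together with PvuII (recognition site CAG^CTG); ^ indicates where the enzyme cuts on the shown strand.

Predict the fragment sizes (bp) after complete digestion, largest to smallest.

86, 60, 20 bp

MspI sites (CCGG) start at positions 71, 157.
MspI cuts after the first base of each site, so after positions 71, 157.
The PvuII site (CAGCTG) starts at position 9.
PvuII cuts after base 3 of each site, so after position 11.
Combined cut positions: 11, 71, 157.
Circular molecule, 3 cuts → 3 fragments:
  12–71 → 60 bp
  72–157 → 86 bp
  158–166 then 1–11 → 9 + 11 = 20 bp
Sorted largest to smallest: 86, 60, 20 bp.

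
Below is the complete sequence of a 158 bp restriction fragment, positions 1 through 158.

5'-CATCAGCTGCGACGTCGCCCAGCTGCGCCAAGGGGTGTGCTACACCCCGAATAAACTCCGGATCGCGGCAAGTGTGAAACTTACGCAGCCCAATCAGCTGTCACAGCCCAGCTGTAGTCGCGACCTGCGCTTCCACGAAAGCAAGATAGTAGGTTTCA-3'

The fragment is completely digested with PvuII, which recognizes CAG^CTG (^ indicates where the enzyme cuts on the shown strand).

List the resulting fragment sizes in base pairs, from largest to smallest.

PvuII sites (CAGCTG) start at positions 4, 20, 95, 109.
PvuII cuts after base 3 of each site, so after positions 6, 22, 97, 111.
Linear molecule, 4 cuts → 5 fragments:
  1–6 → 6 bp
  7–22 → 16 bp
  23–97 → 75 bp
  98–111 → 14 bp
  112–158 → 47 bp
Sorted largest to smallest: 75, 47, 16, 14, 6 bp.

75, 47, 16, 14, 6 bp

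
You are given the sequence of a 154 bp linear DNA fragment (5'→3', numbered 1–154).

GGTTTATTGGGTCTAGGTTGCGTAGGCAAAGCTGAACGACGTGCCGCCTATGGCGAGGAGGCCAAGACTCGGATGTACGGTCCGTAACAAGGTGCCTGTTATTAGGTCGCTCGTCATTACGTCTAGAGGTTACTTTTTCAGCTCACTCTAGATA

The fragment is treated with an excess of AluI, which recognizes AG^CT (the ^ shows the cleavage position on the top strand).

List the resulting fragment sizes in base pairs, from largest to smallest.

110, 31, 13 bp

AluI sites (AGCT) start at positions 30, 140.
AluI cuts after base 2 of each site, so after positions 31, 141.
Linear molecule, 2 cuts → 3 fragments:
  1–31 → 31 bp
  32–141 → 110 bp
  142–154 → 13 bp
Sorted largest to smallest: 110, 31, 13 bp.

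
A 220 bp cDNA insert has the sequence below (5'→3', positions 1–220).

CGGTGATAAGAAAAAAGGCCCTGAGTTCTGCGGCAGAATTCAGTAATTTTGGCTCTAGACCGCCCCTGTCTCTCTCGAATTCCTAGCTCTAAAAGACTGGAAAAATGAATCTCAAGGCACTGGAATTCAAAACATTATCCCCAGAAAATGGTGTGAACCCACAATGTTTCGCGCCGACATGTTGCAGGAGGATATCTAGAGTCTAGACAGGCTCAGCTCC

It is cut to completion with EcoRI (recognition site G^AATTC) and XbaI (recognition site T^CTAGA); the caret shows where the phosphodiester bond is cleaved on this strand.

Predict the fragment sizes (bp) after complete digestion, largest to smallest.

72, 46, 36, 23, 18, 18, 7 bp

EcoRI sites (GAATTC) start at positions 36, 77, 123.
EcoRI cuts after the first base of each site, so after positions 36, 77, 123.
XbaI sites (TCTAGA) start at positions 54, 195, 202.
XbaI cuts after the first base of each site, so after positions 54, 195, 202.
Combined cut positions: 36, 54, 77, 123, 195, 202.
Linear molecule, 6 cuts → 7 fragments:
  1–36 → 36 bp
  37–54 → 18 bp
  55–77 → 23 bp
  78–123 → 46 bp
  124–195 → 72 bp
  196–202 → 7 bp
  203–220 → 18 bp
Sorted largest to smallest: 72, 46, 36, 23, 18, 18, 7 bp.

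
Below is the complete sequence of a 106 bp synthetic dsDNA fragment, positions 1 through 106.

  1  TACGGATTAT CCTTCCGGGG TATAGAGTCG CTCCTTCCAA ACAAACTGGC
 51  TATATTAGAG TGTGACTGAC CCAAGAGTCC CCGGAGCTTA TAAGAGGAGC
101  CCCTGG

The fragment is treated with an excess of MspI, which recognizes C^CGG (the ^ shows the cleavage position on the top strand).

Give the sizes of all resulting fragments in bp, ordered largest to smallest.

MspI sites (CCGG) start at positions 15, 81.
MspI cuts after the first base of each site, so after positions 15, 81.
Linear molecule, 2 cuts → 3 fragments:
  1–15 → 15 bp
  16–81 → 66 bp
  82–106 → 25 bp
Sorted largest to smallest: 66, 25, 15 bp.

66, 25, 15 bp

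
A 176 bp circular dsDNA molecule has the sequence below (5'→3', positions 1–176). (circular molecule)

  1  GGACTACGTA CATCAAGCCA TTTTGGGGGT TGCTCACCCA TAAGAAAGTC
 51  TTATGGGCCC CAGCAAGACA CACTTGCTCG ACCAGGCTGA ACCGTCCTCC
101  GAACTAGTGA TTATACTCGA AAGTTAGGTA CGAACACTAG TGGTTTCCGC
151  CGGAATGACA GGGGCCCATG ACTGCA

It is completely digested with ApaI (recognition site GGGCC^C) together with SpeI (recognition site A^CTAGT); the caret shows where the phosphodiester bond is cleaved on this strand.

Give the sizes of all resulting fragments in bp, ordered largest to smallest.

ApaI sites (GGGCCC) start at positions 55, 162.
ApaI cuts after base 5 of each site (before the last base), so after positions 59, 166.
SpeI sites (ACTAGT) start at positions 103, 136.
SpeI cuts after the first base of each site, so after positions 103, 136.
Combined cut positions: 59, 103, 136, 166.
Circular molecule, 4 cuts → 4 fragments:
  60–103 → 44 bp
  104–136 → 33 bp
  137–166 → 30 bp
  167–176 then 1–59 → 10 + 59 = 69 bp
Sorted largest to smallest: 69, 44, 33, 30 bp.

69, 44, 33, 30 bp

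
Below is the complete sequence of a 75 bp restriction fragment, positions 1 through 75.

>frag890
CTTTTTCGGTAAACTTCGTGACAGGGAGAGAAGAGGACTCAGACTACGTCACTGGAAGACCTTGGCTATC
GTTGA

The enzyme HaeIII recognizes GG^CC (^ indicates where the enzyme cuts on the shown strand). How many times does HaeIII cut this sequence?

0

No occurrence of GGCC is present in the sequence.
HaeIII does not cut: 0 sites.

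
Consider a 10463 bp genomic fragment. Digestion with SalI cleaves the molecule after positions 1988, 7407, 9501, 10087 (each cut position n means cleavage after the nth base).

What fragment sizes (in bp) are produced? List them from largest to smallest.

5419, 2094, 1988, 586, 376 bp

Linear molecule, 4 cuts → 5 fragments:
  1988 − 0 = 1988 bp
  7407 − 1988 = 5419 bp
  9501 − 7407 = 2094 bp
  10087 − 9501 = 586 bp
  10463 − 10087 = 376 bp
Sorted largest to smallest: 5419, 2094, 1988, 586, 376 bp.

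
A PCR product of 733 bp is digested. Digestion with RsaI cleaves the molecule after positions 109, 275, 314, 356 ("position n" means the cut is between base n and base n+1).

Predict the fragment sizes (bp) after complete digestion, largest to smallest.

377, 166, 109, 42, 39 bp

Linear molecule, 4 cuts → 5 fragments:
  109 − 0 = 109 bp
  275 − 109 = 166 bp
  314 − 275 = 39 bp
  356 − 314 = 42 bp
  733 − 356 = 377 bp
Sorted largest to smallest: 377, 166, 109, 42, 39 bp.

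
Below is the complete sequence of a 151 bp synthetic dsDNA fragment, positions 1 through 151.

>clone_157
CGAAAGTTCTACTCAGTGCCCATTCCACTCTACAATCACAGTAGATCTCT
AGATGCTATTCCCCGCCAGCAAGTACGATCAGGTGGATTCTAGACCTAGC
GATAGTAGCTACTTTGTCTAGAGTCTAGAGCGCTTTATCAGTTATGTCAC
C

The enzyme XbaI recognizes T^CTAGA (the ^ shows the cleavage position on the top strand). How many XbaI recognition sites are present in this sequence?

4

TCTAGA occurs starting at positions 48, 89, 117, 124.
XbaI cuts at 4 sites.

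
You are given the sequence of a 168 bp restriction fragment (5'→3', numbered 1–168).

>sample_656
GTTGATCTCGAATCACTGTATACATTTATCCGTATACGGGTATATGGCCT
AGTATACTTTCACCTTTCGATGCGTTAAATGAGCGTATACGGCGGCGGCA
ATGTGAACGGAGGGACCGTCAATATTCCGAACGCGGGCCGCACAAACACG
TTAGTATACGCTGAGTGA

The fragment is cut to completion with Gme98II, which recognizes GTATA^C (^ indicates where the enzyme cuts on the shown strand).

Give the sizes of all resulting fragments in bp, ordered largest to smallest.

Gme98II sites (GTATAC) start at positions 18, 32, 52, 85, 154.
Gme98II cuts after base 5 of each site (before the last base), so after positions 22, 36, 56, 89, 158.
Linear molecule, 5 cuts → 6 fragments:
  1–22 → 22 bp
  23–36 → 14 bp
  37–56 → 20 bp
  57–89 → 33 bp
  90–158 → 69 bp
  159–168 → 10 bp
Sorted largest to smallest: 69, 33, 22, 20, 14, 10 bp.

69, 33, 22, 20, 14, 10 bp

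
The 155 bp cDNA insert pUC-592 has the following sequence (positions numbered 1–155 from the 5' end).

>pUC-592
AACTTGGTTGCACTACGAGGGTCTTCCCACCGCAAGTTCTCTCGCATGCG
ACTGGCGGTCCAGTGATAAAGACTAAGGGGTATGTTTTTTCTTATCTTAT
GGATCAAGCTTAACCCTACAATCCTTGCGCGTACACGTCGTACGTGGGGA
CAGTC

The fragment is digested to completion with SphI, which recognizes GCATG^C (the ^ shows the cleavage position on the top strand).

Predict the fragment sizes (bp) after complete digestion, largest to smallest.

The SphI site (GCATGC) starts at position 44.
SphI cuts after base 5 of each site (before the last base), so after position 48.
Linear molecule, 1 cut → 2 fragments:
  1–48 → 48 bp
  49–155 → 107 bp
Sorted largest to smallest: 107, 48 bp.

107, 48 bp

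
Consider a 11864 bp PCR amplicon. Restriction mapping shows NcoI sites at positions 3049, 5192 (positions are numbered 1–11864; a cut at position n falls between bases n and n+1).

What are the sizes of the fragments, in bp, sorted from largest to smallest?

Linear molecule, 2 cuts → 3 fragments:
  3049 − 0 = 3049 bp
  5192 − 3049 = 2143 bp
  11864 − 5192 = 6672 bp
Sorted largest to smallest: 6672, 3049, 2143 bp.

6672, 3049, 2143 bp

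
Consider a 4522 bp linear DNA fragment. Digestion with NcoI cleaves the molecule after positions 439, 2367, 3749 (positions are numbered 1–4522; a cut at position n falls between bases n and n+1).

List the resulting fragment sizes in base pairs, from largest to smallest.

1928, 1382, 773, 439 bp

Linear molecule, 3 cuts → 4 fragments:
  439 − 0 = 439 bp
  2367 − 439 = 1928 bp
  3749 − 2367 = 1382 bp
  4522 − 3749 = 773 bp
Sorted largest to smallest: 1928, 1382, 773, 439 bp.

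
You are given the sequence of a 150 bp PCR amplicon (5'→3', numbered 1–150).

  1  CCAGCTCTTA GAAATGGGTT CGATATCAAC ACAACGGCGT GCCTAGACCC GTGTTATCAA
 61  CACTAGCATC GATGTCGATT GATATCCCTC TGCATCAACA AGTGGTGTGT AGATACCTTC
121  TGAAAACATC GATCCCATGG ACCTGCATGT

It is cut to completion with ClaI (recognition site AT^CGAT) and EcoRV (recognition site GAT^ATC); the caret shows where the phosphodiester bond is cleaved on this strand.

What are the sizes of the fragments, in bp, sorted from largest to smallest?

ClaI sites (ATCGAT) start at positions 68, 128.
ClaI cuts after base 2 of each site, so after positions 69, 129.
EcoRV sites (GATATC) start at positions 22, 81.
EcoRV cuts after base 3 of each site, so after positions 24, 83.
Combined cut positions: 24, 69, 83, 129.
Linear molecule, 4 cuts → 5 fragments:
  1–24 → 24 bp
  25–69 → 45 bp
  70–83 → 14 bp
  84–129 → 46 bp
  130–150 → 21 bp
Sorted largest to smallest: 46, 45, 24, 21, 14 bp.

46, 45, 24, 21, 14 bp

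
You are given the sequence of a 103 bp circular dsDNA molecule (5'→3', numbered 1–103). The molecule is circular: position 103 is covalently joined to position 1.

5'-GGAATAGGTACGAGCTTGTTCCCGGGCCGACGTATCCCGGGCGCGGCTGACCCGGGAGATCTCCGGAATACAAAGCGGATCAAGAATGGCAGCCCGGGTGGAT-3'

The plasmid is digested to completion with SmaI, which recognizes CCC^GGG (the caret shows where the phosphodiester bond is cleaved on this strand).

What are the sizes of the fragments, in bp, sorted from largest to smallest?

42, 31, 15, 15 bp

SmaI sites (CCCGGG) start at positions 21, 36, 51, 93.
SmaI cuts after base 3 of each site, so after positions 23, 38, 53, 95.
Circular molecule, 4 cuts → 4 fragments:
  24–38 → 15 bp
  39–53 → 15 bp
  54–95 → 42 bp
  96–103 then 1–23 → 8 + 23 = 31 bp
Sorted largest to smallest: 42, 31, 15, 15 bp.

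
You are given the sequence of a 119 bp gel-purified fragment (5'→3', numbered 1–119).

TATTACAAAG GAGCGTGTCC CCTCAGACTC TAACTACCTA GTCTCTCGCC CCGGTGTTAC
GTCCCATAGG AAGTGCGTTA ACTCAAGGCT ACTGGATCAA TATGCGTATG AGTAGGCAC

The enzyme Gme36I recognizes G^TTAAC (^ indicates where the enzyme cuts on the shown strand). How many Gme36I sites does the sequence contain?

GTTAAC occurs starting at position 77.
Gme36I cuts at 1 site.

1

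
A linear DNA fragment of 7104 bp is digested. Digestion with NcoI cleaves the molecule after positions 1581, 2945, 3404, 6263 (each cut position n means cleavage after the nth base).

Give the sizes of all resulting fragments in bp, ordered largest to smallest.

2859, 1581, 1364, 841, 459 bp

Linear molecule, 4 cuts → 5 fragments:
  1581 − 0 = 1581 bp
  2945 − 1581 = 1364 bp
  3404 − 2945 = 459 bp
  6263 − 3404 = 2859 bp
  7104 − 6263 = 841 bp
Sorted largest to smallest: 2859, 1581, 1364, 841, 459 bp.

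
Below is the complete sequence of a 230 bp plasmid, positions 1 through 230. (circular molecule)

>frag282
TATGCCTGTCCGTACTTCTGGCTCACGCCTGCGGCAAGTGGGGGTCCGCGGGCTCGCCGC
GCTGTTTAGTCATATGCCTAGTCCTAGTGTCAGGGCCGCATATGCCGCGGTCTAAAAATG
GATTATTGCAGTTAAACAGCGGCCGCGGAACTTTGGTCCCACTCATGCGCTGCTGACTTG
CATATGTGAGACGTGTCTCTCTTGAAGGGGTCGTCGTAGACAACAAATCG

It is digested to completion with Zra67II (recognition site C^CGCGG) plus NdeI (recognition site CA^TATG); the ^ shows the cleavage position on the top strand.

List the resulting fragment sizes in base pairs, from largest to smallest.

94, 39, 38, 28, 26, 5 bp

Zra67II sites (CCGCGG) start at positions 46, 105, 143.
Zra67II cuts after the first base of each site, so after positions 46, 105, 143.
NdeI sites (CATATG) start at positions 71, 99, 181.
NdeI cuts after base 2 of each site, so after positions 72, 100, 182.
Combined cut positions: 46, 72, 100, 105, 143, 182.
Circular molecule, 6 cuts → 6 fragments:
  47–72 → 26 bp
  73–100 → 28 bp
  101–105 → 5 bp
  106–143 → 38 bp
  144–182 → 39 bp
  183–230 then 1–46 → 48 + 46 = 94 bp
Sorted largest to smallest: 94, 39, 38, 28, 26, 5 bp.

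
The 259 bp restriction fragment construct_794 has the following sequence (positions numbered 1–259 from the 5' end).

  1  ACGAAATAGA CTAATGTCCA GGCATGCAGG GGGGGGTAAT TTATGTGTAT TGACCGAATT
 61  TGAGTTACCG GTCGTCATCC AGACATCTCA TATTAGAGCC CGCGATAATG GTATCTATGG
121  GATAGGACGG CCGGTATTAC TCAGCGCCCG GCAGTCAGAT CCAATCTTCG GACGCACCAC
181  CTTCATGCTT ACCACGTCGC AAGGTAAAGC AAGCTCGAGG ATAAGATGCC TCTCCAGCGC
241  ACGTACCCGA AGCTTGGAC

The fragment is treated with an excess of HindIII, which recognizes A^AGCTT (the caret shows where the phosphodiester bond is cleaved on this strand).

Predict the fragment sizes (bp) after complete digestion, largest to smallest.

250, 9 bp

The HindIII site (AAGCTT) starts at position 250.
HindIII cuts after the first base of each site, so after position 250.
Linear molecule, 1 cut → 2 fragments:
  1–250 → 250 bp
  251–259 → 9 bp
Sorted largest to smallest: 250, 9 bp.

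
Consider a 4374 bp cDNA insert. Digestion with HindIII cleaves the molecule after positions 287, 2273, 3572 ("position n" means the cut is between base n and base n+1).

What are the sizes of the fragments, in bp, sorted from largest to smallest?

Linear molecule, 3 cuts → 4 fragments:
  287 − 0 = 287 bp
  2273 − 287 = 1986 bp
  3572 − 2273 = 1299 bp
  4374 − 3572 = 802 bp
Sorted largest to smallest: 1986, 1299, 802, 287 bp.

1986, 1299, 802, 287 bp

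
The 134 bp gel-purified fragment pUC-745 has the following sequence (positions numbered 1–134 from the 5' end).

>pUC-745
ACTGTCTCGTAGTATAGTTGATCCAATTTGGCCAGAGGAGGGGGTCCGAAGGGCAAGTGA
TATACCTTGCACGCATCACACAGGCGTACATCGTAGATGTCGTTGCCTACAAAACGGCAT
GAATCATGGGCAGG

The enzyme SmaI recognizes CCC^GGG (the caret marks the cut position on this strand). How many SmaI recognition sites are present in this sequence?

0

No occurrence of CCCGGG is present in the sequence.
SmaI does not cut: 0 sites.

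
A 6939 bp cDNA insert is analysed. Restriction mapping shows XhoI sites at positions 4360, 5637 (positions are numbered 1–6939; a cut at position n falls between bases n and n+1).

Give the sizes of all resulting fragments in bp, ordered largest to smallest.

4360, 1302, 1277 bp

Linear molecule, 2 cuts → 3 fragments:
  4360 − 0 = 4360 bp
  5637 − 4360 = 1277 bp
  6939 − 5637 = 1302 bp
Sorted largest to smallest: 4360, 1302, 1277 bp.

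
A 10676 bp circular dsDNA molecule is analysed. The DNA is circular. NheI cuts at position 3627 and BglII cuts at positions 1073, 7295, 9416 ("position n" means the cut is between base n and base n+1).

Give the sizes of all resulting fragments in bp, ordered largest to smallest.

3668, 2554, 2333, 2121 bp

Combined cut positions (sorted): 1073, 3627, 7295, 9416.
Circular molecule, 4 cuts → 4 fragments:
  3627 − 1073 = 2554 bp
  7295 − 3627 = 3668 bp
  9416 − 7295 = 2121 bp
  wrap: 10676 − 9416 + 1073 = 2333 bp
Sorted largest to smallest: 3668, 2554, 2333, 2121 bp.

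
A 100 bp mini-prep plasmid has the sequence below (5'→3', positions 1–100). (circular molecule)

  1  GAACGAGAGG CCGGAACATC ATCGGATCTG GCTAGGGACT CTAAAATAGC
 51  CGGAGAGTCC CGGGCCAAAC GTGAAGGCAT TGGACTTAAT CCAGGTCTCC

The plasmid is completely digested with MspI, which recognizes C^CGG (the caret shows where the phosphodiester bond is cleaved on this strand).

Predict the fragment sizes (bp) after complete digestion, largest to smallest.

MspI sites (CCGG) start at positions 11, 50, 60.
MspI cuts after the first base of each site, so after positions 11, 50, 60.
Circular molecule, 3 cuts → 3 fragments:
  12–50 → 39 bp
  51–60 → 10 bp
  61–100 then 1–11 → 40 + 11 = 51 bp
Sorted largest to smallest: 51, 39, 10 bp.

51, 39, 10 bp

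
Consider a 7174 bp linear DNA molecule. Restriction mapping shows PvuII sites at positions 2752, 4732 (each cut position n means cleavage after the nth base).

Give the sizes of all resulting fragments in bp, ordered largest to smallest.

Linear molecule, 2 cuts → 3 fragments:
  2752 − 0 = 2752 bp
  4732 − 2752 = 1980 bp
  7174 − 4732 = 2442 bp
Sorted largest to smallest: 2752, 2442, 1980 bp.

2752, 2442, 1980 bp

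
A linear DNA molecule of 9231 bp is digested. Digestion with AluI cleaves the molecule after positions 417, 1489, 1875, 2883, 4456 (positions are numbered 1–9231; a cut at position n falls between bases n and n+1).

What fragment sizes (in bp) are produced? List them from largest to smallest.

4775, 1573, 1072, 1008, 417, 386 bp

Linear molecule, 5 cuts → 6 fragments:
  417 − 0 = 417 bp
  1489 − 417 = 1072 bp
  1875 − 1489 = 386 bp
  2883 − 1875 = 1008 bp
  4456 − 2883 = 1573 bp
  9231 − 4456 = 4775 bp
Sorted largest to smallest: 4775, 1573, 1072, 1008, 417, 386 bp.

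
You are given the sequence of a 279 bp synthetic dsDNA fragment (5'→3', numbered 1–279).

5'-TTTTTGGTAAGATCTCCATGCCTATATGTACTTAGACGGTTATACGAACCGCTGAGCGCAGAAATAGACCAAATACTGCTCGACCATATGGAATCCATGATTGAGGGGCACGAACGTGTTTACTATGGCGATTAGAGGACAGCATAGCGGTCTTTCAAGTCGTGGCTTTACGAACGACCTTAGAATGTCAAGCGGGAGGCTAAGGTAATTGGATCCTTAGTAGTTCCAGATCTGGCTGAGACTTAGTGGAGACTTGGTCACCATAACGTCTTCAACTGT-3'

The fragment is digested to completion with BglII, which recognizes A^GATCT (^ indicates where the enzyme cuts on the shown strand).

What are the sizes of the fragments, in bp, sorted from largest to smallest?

218, 51, 10 bp

BglII sites (AGATCT) start at positions 10, 228.
BglII cuts after the first base of each site, so after positions 10, 228.
Linear molecule, 2 cuts → 3 fragments:
  1–10 → 10 bp
  11–228 → 218 bp
  229–279 → 51 bp
Sorted largest to smallest: 218, 51, 10 bp.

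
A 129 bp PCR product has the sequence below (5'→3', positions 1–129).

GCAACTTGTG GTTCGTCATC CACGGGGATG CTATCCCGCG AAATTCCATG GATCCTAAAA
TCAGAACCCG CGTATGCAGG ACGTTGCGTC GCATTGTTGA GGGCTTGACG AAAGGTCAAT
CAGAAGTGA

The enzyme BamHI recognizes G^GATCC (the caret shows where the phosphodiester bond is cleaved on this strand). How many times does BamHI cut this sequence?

GGATCC occurs starting at position 50.
BamHI cuts at 1 site.

1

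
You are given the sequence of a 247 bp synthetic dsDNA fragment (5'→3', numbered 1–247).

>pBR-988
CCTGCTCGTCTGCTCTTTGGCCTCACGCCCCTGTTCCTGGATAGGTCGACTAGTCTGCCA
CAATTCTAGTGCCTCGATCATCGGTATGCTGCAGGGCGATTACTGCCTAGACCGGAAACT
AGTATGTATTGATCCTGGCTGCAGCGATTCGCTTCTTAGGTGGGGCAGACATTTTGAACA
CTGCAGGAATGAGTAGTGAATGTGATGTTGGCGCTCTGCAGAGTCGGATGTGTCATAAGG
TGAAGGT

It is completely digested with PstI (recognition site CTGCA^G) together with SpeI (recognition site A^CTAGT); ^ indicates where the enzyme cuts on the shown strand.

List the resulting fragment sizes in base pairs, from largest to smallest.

PstI sites (CTGCAG) start at positions 89, 139, 181, 216.
PstI cuts after base 5 of each site (before the last base), so after positions 93, 143, 185, 220.
SpeI sites (ACTAGT) start at positions 49, 118.
SpeI cuts after the first base of each site, so after positions 49, 118.
Combined cut positions: 49, 93, 118, 143, 185, 220.
Linear molecule, 6 cuts → 7 fragments:
  1–49 → 49 bp
  50–93 → 44 bp
  94–118 → 25 bp
  119–143 → 25 bp
  144–185 → 42 bp
  186–220 → 35 bp
  221–247 → 27 bp
Sorted largest to smallest: 49, 44, 42, 35, 27, 25, 25 bp.

49, 44, 42, 35, 27, 25, 25 bp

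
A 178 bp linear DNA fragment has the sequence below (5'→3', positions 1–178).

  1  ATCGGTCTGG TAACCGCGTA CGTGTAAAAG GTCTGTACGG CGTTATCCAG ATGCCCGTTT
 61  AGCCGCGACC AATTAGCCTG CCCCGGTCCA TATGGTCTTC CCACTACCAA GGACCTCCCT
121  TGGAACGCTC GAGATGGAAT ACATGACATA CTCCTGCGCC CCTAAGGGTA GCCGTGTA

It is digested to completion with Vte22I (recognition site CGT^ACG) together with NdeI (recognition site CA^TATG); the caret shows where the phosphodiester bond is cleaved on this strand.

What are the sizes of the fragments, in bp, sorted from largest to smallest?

The Vte22I site (CGTACG) starts at position 17.
Vte22I cuts after base 3 of each site, so after position 19.
The NdeI site (CATATG) starts at position 89.
NdeI cuts after base 2 of each site, so after position 90.
Combined cut positions: 19, 90.
Linear molecule, 2 cuts → 3 fragments:
  1–19 → 19 bp
  20–90 → 71 bp
  91–178 → 88 bp
Sorted largest to smallest: 88, 71, 19 bp.

88, 71, 19 bp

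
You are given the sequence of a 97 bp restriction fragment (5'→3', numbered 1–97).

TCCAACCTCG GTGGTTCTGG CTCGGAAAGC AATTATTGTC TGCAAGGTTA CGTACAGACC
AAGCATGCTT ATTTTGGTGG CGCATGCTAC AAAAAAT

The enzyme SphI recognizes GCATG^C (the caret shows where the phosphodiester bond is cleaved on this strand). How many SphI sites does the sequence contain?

GCATGC occurs starting at positions 63, 82.
SphI cuts at 2 sites.

2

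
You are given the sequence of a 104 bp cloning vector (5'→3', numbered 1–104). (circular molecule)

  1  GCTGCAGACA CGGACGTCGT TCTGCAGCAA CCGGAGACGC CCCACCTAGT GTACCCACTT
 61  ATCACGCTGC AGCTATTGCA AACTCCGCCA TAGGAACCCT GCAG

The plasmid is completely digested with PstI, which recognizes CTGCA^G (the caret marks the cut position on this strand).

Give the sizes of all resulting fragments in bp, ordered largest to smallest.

45, 32, 20, 7 bp

PstI sites (CTGCAG) start at positions 2, 22, 67, 99.
PstI cuts after base 5 of each site (before the last base), so after positions 6, 26, 71, 103.
Circular molecule, 4 cuts → 4 fragments:
  7–26 → 20 bp
  27–71 → 45 bp
  72–103 → 32 bp
  104–104 then 1–6 → 1 + 6 = 7 bp
Sorted largest to smallest: 45, 32, 20, 7 bp.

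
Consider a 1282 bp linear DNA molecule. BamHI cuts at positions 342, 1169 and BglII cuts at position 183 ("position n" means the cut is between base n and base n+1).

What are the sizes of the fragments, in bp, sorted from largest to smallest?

827, 183, 159, 113 bp

Combined cut positions (sorted): 183, 342, 1169.
Linear molecule, 3 cuts → 4 fragments:
  183 − 0 = 183 bp
  342 − 183 = 159 bp
  1169 − 342 = 827 bp
  1282 − 1169 = 113 bp
Sorted largest to smallest: 827, 183, 159, 113 bp.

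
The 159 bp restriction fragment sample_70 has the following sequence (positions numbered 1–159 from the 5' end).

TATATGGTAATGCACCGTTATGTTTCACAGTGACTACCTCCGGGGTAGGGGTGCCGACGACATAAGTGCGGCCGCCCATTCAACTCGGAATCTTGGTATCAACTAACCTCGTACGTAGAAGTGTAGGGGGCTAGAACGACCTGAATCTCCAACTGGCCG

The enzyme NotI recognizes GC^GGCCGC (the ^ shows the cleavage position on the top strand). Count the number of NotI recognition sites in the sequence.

1

GCGGCCGC occurs starting at position 68.
NotI cuts at 1 site.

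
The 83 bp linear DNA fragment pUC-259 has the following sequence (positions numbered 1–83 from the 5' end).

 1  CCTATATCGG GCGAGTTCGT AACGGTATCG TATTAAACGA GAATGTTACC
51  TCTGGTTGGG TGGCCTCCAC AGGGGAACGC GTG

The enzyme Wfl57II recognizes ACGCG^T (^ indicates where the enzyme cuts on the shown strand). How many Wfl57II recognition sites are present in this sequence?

1

ACGCGT occurs starting at position 77.
Wfl57II cuts at 1 site.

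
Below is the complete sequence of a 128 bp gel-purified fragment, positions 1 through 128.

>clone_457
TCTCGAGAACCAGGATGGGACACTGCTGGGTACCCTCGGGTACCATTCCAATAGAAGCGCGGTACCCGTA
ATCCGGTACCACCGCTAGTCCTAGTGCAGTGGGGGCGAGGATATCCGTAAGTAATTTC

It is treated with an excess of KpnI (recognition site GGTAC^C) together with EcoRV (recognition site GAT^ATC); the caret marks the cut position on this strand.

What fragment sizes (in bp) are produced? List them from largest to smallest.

33, 33, 22, 16, 14, 10 bp

KpnI sites (GGTACC) start at positions 29, 39, 61, 75.
KpnI cuts after base 5 of each site (before the last base), so after positions 33, 43, 65, 79.
The EcoRV site (GATATC) starts at position 110.
EcoRV cuts after base 3 of each site, so after position 112.
Combined cut positions: 33, 43, 65, 79, 112.
Linear molecule, 5 cuts → 6 fragments:
  1–33 → 33 bp
  34–43 → 10 bp
  44–65 → 22 bp
  66–79 → 14 bp
  80–112 → 33 bp
  113–128 → 16 bp
Sorted largest to smallest: 33, 33, 22, 16, 14, 10 bp.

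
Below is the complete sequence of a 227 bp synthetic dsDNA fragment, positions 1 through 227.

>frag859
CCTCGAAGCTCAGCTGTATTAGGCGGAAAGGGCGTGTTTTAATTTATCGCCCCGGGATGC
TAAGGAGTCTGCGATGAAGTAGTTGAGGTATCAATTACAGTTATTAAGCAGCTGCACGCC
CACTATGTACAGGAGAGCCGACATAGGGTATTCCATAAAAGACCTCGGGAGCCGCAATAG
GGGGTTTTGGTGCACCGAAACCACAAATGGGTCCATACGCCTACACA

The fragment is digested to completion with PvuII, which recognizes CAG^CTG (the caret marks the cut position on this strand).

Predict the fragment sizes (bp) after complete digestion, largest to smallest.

116, 98, 13 bp

PvuII sites (CAGCTG) start at positions 11, 109.
PvuII cuts after base 3 of each site, so after positions 13, 111.
Linear molecule, 2 cuts → 3 fragments:
  1–13 → 13 bp
  14–111 → 98 bp
  112–227 → 116 bp
Sorted largest to smallest: 116, 98, 13 bp.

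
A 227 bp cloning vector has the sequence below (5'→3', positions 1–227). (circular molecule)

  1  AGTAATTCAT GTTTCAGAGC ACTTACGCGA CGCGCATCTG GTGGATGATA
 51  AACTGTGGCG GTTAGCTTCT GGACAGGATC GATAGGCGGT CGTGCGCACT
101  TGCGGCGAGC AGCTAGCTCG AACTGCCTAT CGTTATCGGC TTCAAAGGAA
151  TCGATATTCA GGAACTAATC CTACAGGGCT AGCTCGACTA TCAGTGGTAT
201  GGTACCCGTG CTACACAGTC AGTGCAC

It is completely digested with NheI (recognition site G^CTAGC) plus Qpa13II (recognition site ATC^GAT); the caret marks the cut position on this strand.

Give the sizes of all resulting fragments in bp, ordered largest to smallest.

NheI sites (GCTAGC) start at positions 112, 178.
NheI cuts after the first base of each site, so after positions 112, 178.
Qpa13II sites (ATCGAT) start at positions 78, 150.
Qpa13II cuts after base 3 of each site, so after positions 80, 152.
Combined cut positions: 80, 112, 152, 178.
Circular molecule, 4 cuts → 4 fragments:
  81–112 → 32 bp
  113–152 → 40 bp
  153–178 → 26 bp
  179–227 then 1–80 → 49 + 80 = 129 bp
Sorted largest to smallest: 129, 40, 32, 26 bp.

129, 40, 32, 26 bp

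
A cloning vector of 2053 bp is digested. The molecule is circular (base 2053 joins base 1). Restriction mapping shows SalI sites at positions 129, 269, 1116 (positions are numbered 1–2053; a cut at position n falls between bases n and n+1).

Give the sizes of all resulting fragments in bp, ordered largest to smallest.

Circular molecule, 3 cuts → 3 fragments:
  269 − 129 = 140 bp
  1116 − 269 = 847 bp
  wrap: 2053 − 1116 + 129 = 1066 bp
Sorted largest to smallest: 1066, 847, 140 bp.

1066, 847, 140 bp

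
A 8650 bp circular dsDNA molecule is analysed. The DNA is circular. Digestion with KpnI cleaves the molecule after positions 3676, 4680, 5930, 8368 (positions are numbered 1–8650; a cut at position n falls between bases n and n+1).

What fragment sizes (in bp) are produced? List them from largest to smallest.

Circular molecule, 4 cuts → 4 fragments:
  4680 − 3676 = 1004 bp
  5930 − 4680 = 1250 bp
  8368 − 5930 = 2438 bp
  wrap: 8650 − 8368 + 3676 = 3958 bp
Sorted largest to smallest: 3958, 2438, 1250, 1004 bp.

3958, 2438, 1250, 1004 bp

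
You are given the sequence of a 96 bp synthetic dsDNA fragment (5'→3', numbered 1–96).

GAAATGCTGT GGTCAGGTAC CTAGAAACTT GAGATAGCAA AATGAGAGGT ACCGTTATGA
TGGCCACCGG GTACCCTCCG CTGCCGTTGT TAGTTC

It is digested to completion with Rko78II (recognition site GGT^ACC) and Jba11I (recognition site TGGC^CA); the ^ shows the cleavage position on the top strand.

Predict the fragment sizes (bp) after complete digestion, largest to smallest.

Rko78II sites (GGTACC) start at positions 16, 48, 70.
Rko78II cuts after base 3 of each site, so after positions 18, 50, 72.
The Jba11I site (TGGCCA) starts at position 61.
Jba11I cuts after base 4 of each site, so after position 64.
Combined cut positions: 18, 50, 64, 72.
Linear molecule, 4 cuts → 5 fragments:
  1–18 → 18 bp
  19–50 → 32 bp
  51–64 → 14 bp
  65–72 → 8 bp
  73–96 → 24 bp
Sorted largest to smallest: 32, 24, 18, 14, 8 bp.

32, 24, 18, 14, 8 bp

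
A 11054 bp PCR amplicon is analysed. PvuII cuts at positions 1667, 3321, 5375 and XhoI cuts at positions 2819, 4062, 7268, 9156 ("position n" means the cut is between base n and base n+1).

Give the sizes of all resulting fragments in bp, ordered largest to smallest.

1898, 1893, 1888, 1667, 1313, 1152, 741, 502 bp

Combined cut positions (sorted): 1667, 2819, 3321, 4062, 5375, 7268, 9156.
Linear molecule, 7 cuts → 8 fragments:
  1667 − 0 = 1667 bp
  2819 − 1667 = 1152 bp
  3321 − 2819 = 502 bp
  4062 − 3321 = 741 bp
  5375 − 4062 = 1313 bp
  7268 − 5375 = 1893 bp
  9156 − 7268 = 1888 bp
  11054 − 9156 = 1898 bp
Sorted largest to smallest: 1898, 1893, 1888, 1667, 1313, 1152, 741, 502 bp.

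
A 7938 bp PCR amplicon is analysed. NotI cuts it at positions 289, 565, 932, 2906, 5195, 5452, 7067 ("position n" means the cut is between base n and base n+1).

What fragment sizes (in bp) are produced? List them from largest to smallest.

Linear molecule, 7 cuts → 8 fragments:
  289 − 0 = 289 bp
  565 − 289 = 276 bp
  932 − 565 = 367 bp
  2906 − 932 = 1974 bp
  5195 − 2906 = 2289 bp
  5452 − 5195 = 257 bp
  7067 − 5452 = 1615 bp
  7938 − 7067 = 871 bp
Sorted largest to smallest: 2289, 1974, 1615, 871, 367, 289, 276, 257 bp.

2289, 1974, 1615, 871, 367, 289, 276, 257 bp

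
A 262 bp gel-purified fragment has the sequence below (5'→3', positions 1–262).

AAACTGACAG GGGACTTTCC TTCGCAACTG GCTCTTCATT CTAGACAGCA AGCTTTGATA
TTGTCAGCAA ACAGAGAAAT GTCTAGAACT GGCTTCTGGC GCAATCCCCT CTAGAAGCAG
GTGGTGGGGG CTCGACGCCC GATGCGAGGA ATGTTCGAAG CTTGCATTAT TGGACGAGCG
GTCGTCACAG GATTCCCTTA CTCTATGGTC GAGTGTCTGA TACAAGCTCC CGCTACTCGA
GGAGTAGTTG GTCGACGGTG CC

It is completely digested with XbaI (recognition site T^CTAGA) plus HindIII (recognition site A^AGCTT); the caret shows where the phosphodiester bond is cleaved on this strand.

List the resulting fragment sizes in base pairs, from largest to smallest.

XbaI sites (TCTAGA) start at positions 40, 82, 110.
XbaI cuts after the first base of each site, so after positions 40, 82, 110.
HindIII sites (AAGCTT) start at positions 50, 158.
HindIII cuts after the first base of each site, so after positions 50, 158.
Combined cut positions: 40, 50, 82, 110, 158.
Linear molecule, 5 cuts → 6 fragments:
  1–40 → 40 bp
  41–50 → 10 bp
  51–82 → 32 bp
  83–110 → 28 bp
  111–158 → 48 bp
  159–262 → 104 bp
Sorted largest to smallest: 104, 48, 40, 32, 28, 10 bp.

104, 48, 40, 32, 28, 10 bp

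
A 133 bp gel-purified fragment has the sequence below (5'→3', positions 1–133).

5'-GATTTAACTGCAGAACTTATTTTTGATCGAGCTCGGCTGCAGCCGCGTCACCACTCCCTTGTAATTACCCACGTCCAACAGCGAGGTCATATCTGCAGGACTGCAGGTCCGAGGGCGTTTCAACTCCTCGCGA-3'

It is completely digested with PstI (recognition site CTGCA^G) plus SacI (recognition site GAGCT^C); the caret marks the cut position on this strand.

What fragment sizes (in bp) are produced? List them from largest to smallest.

PstI sites (CTGCAG) start at positions 8, 37, 93, 101.
PstI cuts after base 5 of each site (before the last base), so after positions 12, 41, 97, 105.
The SacI site (GAGCTC) starts at position 29.
SacI cuts after base 5 of each site (before the last base), so after position 33.
Combined cut positions: 12, 33, 41, 97, 105.
Linear molecule, 5 cuts → 6 fragments:
  1–12 → 12 bp
  13–33 → 21 bp
  34–41 → 8 bp
  42–97 → 56 bp
  98–105 → 8 bp
  106–133 → 28 bp
Sorted largest to smallest: 56, 28, 21, 12, 8, 8 bp.

56, 28, 21, 12, 8, 8 bp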